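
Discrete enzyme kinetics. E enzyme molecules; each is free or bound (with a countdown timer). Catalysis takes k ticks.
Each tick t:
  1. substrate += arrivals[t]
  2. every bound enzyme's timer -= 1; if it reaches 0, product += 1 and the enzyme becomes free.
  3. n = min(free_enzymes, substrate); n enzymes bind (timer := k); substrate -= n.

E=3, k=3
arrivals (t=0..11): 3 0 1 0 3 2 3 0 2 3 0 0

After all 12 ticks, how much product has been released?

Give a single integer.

Answer: 9

Derivation:
t=0: arr=3 -> substrate=0 bound=3 product=0
t=1: arr=0 -> substrate=0 bound=3 product=0
t=2: arr=1 -> substrate=1 bound=3 product=0
t=3: arr=0 -> substrate=0 bound=1 product=3
t=4: arr=3 -> substrate=1 bound=3 product=3
t=5: arr=2 -> substrate=3 bound=3 product=3
t=6: arr=3 -> substrate=5 bound=3 product=4
t=7: arr=0 -> substrate=3 bound=3 product=6
t=8: arr=2 -> substrate=5 bound=3 product=6
t=9: arr=3 -> substrate=7 bound=3 product=7
t=10: arr=0 -> substrate=5 bound=3 product=9
t=11: arr=0 -> substrate=5 bound=3 product=9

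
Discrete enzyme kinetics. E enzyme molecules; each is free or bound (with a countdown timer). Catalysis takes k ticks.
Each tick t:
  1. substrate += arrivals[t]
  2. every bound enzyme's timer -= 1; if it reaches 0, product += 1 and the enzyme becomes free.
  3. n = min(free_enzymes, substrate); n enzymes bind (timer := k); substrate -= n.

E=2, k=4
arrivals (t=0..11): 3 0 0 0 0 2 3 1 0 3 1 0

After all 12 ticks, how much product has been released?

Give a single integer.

Answer: 4

Derivation:
t=0: arr=3 -> substrate=1 bound=2 product=0
t=1: arr=0 -> substrate=1 bound=2 product=0
t=2: arr=0 -> substrate=1 bound=2 product=0
t=3: arr=0 -> substrate=1 bound=2 product=0
t=4: arr=0 -> substrate=0 bound=1 product=2
t=5: arr=2 -> substrate=1 bound=2 product=2
t=6: arr=3 -> substrate=4 bound=2 product=2
t=7: arr=1 -> substrate=5 bound=2 product=2
t=8: arr=0 -> substrate=4 bound=2 product=3
t=9: arr=3 -> substrate=6 bound=2 product=4
t=10: arr=1 -> substrate=7 bound=2 product=4
t=11: arr=0 -> substrate=7 bound=2 product=4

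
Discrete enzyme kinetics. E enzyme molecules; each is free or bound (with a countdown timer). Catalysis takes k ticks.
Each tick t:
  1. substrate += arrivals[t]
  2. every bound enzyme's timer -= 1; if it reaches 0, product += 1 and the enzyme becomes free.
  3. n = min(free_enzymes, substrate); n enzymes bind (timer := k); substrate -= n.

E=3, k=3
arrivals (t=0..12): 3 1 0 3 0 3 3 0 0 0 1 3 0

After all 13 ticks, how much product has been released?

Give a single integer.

t=0: arr=3 -> substrate=0 bound=3 product=0
t=1: arr=1 -> substrate=1 bound=3 product=0
t=2: arr=0 -> substrate=1 bound=3 product=0
t=3: arr=3 -> substrate=1 bound=3 product=3
t=4: arr=0 -> substrate=1 bound=3 product=3
t=5: arr=3 -> substrate=4 bound=3 product=3
t=6: arr=3 -> substrate=4 bound=3 product=6
t=7: arr=0 -> substrate=4 bound=3 product=6
t=8: arr=0 -> substrate=4 bound=3 product=6
t=9: arr=0 -> substrate=1 bound=3 product=9
t=10: arr=1 -> substrate=2 bound=3 product=9
t=11: arr=3 -> substrate=5 bound=3 product=9
t=12: arr=0 -> substrate=2 bound=3 product=12

Answer: 12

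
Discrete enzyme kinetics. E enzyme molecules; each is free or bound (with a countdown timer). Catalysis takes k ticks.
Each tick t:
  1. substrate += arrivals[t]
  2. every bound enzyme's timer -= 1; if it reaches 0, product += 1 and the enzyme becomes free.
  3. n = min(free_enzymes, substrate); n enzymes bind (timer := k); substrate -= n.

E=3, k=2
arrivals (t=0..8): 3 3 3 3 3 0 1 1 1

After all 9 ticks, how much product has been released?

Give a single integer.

Answer: 12

Derivation:
t=0: arr=3 -> substrate=0 bound=3 product=0
t=1: arr=3 -> substrate=3 bound=3 product=0
t=2: arr=3 -> substrate=3 bound=3 product=3
t=3: arr=3 -> substrate=6 bound=3 product=3
t=4: arr=3 -> substrate=6 bound=3 product=6
t=5: arr=0 -> substrate=6 bound=3 product=6
t=6: arr=1 -> substrate=4 bound=3 product=9
t=7: arr=1 -> substrate=5 bound=3 product=9
t=8: arr=1 -> substrate=3 bound=3 product=12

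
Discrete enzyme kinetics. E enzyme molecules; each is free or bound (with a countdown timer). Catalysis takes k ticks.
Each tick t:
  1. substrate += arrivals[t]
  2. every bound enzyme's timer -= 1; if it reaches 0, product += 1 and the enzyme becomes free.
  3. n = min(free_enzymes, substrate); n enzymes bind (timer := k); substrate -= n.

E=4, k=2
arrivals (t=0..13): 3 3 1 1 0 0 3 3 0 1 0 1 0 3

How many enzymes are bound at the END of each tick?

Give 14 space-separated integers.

Answer: 3 4 4 4 1 0 3 4 3 3 1 1 1 3

Derivation:
t=0: arr=3 -> substrate=0 bound=3 product=0
t=1: arr=3 -> substrate=2 bound=4 product=0
t=2: arr=1 -> substrate=0 bound=4 product=3
t=3: arr=1 -> substrate=0 bound=4 product=4
t=4: arr=0 -> substrate=0 bound=1 product=7
t=5: arr=0 -> substrate=0 bound=0 product=8
t=6: arr=3 -> substrate=0 bound=3 product=8
t=7: arr=3 -> substrate=2 bound=4 product=8
t=8: arr=0 -> substrate=0 bound=3 product=11
t=9: arr=1 -> substrate=0 bound=3 product=12
t=10: arr=0 -> substrate=0 bound=1 product=14
t=11: arr=1 -> substrate=0 bound=1 product=15
t=12: arr=0 -> substrate=0 bound=1 product=15
t=13: arr=3 -> substrate=0 bound=3 product=16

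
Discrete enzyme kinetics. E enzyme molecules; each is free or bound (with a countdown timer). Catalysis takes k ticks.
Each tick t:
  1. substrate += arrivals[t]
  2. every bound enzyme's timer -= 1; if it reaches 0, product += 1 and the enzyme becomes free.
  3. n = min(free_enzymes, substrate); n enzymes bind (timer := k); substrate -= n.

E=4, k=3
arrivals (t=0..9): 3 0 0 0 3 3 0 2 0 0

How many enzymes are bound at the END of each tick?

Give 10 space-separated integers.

t=0: arr=3 -> substrate=0 bound=3 product=0
t=1: arr=0 -> substrate=0 bound=3 product=0
t=2: arr=0 -> substrate=0 bound=3 product=0
t=3: arr=0 -> substrate=0 bound=0 product=3
t=4: arr=3 -> substrate=0 bound=3 product=3
t=5: arr=3 -> substrate=2 bound=4 product=3
t=6: arr=0 -> substrate=2 bound=4 product=3
t=7: arr=2 -> substrate=1 bound=4 product=6
t=8: arr=0 -> substrate=0 bound=4 product=7
t=9: arr=0 -> substrate=0 bound=4 product=7

Answer: 3 3 3 0 3 4 4 4 4 4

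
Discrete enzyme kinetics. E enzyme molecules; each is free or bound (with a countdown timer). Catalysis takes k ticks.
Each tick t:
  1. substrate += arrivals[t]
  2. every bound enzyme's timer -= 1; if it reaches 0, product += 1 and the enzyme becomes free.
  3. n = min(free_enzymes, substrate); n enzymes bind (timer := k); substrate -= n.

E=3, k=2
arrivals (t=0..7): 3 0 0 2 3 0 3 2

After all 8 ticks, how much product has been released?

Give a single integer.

Answer: 8

Derivation:
t=0: arr=3 -> substrate=0 bound=3 product=0
t=1: arr=0 -> substrate=0 bound=3 product=0
t=2: arr=0 -> substrate=0 bound=0 product=3
t=3: arr=2 -> substrate=0 bound=2 product=3
t=4: arr=3 -> substrate=2 bound=3 product=3
t=5: arr=0 -> substrate=0 bound=3 product=5
t=6: arr=3 -> substrate=2 bound=3 product=6
t=7: arr=2 -> substrate=2 bound=3 product=8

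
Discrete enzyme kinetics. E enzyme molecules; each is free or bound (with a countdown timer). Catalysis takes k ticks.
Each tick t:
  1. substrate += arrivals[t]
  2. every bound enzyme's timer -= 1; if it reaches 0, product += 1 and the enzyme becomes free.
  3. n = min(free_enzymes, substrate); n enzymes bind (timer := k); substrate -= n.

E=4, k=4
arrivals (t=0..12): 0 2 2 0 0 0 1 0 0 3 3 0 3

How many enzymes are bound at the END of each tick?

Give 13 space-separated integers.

Answer: 0 2 4 4 4 2 1 1 1 4 4 4 4

Derivation:
t=0: arr=0 -> substrate=0 bound=0 product=0
t=1: arr=2 -> substrate=0 bound=2 product=0
t=2: arr=2 -> substrate=0 bound=4 product=0
t=3: arr=0 -> substrate=0 bound=4 product=0
t=4: arr=0 -> substrate=0 bound=4 product=0
t=5: arr=0 -> substrate=0 bound=2 product=2
t=6: arr=1 -> substrate=0 bound=1 product=4
t=7: arr=0 -> substrate=0 bound=1 product=4
t=8: arr=0 -> substrate=0 bound=1 product=4
t=9: arr=3 -> substrate=0 bound=4 product=4
t=10: arr=3 -> substrate=2 bound=4 product=5
t=11: arr=0 -> substrate=2 bound=4 product=5
t=12: arr=3 -> substrate=5 bound=4 product=5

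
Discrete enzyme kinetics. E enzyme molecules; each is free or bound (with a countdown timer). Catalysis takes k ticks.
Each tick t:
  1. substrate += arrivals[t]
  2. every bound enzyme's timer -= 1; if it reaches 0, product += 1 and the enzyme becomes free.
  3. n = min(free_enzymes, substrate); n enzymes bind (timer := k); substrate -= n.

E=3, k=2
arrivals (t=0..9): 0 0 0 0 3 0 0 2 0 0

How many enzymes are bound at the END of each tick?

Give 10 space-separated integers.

t=0: arr=0 -> substrate=0 bound=0 product=0
t=1: arr=0 -> substrate=0 bound=0 product=0
t=2: arr=0 -> substrate=0 bound=0 product=0
t=3: arr=0 -> substrate=0 bound=0 product=0
t=4: arr=3 -> substrate=0 bound=3 product=0
t=5: arr=0 -> substrate=0 bound=3 product=0
t=6: arr=0 -> substrate=0 bound=0 product=3
t=7: arr=2 -> substrate=0 bound=2 product=3
t=8: arr=0 -> substrate=0 bound=2 product=3
t=9: arr=0 -> substrate=0 bound=0 product=5

Answer: 0 0 0 0 3 3 0 2 2 0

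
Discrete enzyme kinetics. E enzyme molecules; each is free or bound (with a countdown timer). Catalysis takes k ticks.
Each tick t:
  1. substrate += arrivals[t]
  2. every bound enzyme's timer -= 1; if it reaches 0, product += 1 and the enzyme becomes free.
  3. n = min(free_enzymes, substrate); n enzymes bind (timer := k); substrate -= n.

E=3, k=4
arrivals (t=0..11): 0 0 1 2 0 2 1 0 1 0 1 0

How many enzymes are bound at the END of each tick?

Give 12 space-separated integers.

t=0: arr=0 -> substrate=0 bound=0 product=0
t=1: arr=0 -> substrate=0 bound=0 product=0
t=2: arr=1 -> substrate=0 bound=1 product=0
t=3: arr=2 -> substrate=0 bound=3 product=0
t=4: arr=0 -> substrate=0 bound=3 product=0
t=5: arr=2 -> substrate=2 bound=3 product=0
t=6: arr=1 -> substrate=2 bound=3 product=1
t=7: arr=0 -> substrate=0 bound=3 product=3
t=8: arr=1 -> substrate=1 bound=3 product=3
t=9: arr=0 -> substrate=1 bound=3 product=3
t=10: arr=1 -> substrate=1 bound=3 product=4
t=11: arr=0 -> substrate=0 bound=2 product=6

Answer: 0 0 1 3 3 3 3 3 3 3 3 2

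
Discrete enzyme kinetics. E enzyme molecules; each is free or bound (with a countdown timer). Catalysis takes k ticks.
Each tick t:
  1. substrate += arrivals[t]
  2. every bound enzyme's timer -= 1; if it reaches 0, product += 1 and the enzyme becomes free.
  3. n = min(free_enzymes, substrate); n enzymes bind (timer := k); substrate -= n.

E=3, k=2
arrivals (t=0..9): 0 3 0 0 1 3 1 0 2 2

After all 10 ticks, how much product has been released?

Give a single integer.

Answer: 8

Derivation:
t=0: arr=0 -> substrate=0 bound=0 product=0
t=1: arr=3 -> substrate=0 bound=3 product=0
t=2: arr=0 -> substrate=0 bound=3 product=0
t=3: arr=0 -> substrate=0 bound=0 product=3
t=4: arr=1 -> substrate=0 bound=1 product=3
t=5: arr=3 -> substrate=1 bound=3 product=3
t=6: arr=1 -> substrate=1 bound=3 product=4
t=7: arr=0 -> substrate=0 bound=2 product=6
t=8: arr=2 -> substrate=0 bound=3 product=7
t=9: arr=2 -> substrate=1 bound=3 product=8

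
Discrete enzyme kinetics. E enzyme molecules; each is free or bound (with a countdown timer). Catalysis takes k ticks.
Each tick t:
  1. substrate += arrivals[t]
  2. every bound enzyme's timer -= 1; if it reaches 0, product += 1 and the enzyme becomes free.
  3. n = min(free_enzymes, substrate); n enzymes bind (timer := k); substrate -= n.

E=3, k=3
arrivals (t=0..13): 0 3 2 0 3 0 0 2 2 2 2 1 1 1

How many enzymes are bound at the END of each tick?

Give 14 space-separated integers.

t=0: arr=0 -> substrate=0 bound=0 product=0
t=1: arr=3 -> substrate=0 bound=3 product=0
t=2: arr=2 -> substrate=2 bound=3 product=0
t=3: arr=0 -> substrate=2 bound=3 product=0
t=4: arr=3 -> substrate=2 bound=3 product=3
t=5: arr=0 -> substrate=2 bound=3 product=3
t=6: arr=0 -> substrate=2 bound=3 product=3
t=7: arr=2 -> substrate=1 bound=3 product=6
t=8: arr=2 -> substrate=3 bound=3 product=6
t=9: arr=2 -> substrate=5 bound=3 product=6
t=10: arr=2 -> substrate=4 bound=3 product=9
t=11: arr=1 -> substrate=5 bound=3 product=9
t=12: arr=1 -> substrate=6 bound=3 product=9
t=13: arr=1 -> substrate=4 bound=3 product=12

Answer: 0 3 3 3 3 3 3 3 3 3 3 3 3 3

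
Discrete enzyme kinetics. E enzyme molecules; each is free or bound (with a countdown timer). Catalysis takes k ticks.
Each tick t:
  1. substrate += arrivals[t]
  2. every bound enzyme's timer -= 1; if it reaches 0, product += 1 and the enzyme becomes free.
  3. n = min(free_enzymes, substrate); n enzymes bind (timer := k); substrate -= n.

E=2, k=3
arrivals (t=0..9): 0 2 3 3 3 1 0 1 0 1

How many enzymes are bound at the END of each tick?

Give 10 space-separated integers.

Answer: 0 2 2 2 2 2 2 2 2 2

Derivation:
t=0: arr=0 -> substrate=0 bound=0 product=0
t=1: arr=2 -> substrate=0 bound=2 product=0
t=2: arr=3 -> substrate=3 bound=2 product=0
t=3: arr=3 -> substrate=6 bound=2 product=0
t=4: arr=3 -> substrate=7 bound=2 product=2
t=5: arr=1 -> substrate=8 bound=2 product=2
t=6: arr=0 -> substrate=8 bound=2 product=2
t=7: arr=1 -> substrate=7 bound=2 product=4
t=8: arr=0 -> substrate=7 bound=2 product=4
t=9: arr=1 -> substrate=8 bound=2 product=4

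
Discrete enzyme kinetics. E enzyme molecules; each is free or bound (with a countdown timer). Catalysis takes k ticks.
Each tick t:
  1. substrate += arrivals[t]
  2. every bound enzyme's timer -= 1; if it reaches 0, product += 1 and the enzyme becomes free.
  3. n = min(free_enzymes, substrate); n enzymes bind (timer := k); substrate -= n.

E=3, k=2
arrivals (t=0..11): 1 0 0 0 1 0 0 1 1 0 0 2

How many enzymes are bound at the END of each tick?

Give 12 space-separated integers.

t=0: arr=1 -> substrate=0 bound=1 product=0
t=1: arr=0 -> substrate=0 bound=1 product=0
t=2: arr=0 -> substrate=0 bound=0 product=1
t=3: arr=0 -> substrate=0 bound=0 product=1
t=4: arr=1 -> substrate=0 bound=1 product=1
t=5: arr=0 -> substrate=0 bound=1 product=1
t=6: arr=0 -> substrate=0 bound=0 product=2
t=7: arr=1 -> substrate=0 bound=1 product=2
t=8: arr=1 -> substrate=0 bound=2 product=2
t=9: arr=0 -> substrate=0 bound=1 product=3
t=10: arr=0 -> substrate=0 bound=0 product=4
t=11: arr=2 -> substrate=0 bound=2 product=4

Answer: 1 1 0 0 1 1 0 1 2 1 0 2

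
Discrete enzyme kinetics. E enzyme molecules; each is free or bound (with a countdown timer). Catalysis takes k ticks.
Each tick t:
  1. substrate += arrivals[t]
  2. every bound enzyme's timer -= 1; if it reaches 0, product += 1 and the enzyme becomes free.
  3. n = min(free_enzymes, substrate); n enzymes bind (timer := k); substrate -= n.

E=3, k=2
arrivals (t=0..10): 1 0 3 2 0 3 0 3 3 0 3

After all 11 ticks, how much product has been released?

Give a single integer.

Answer: 12

Derivation:
t=0: arr=1 -> substrate=0 bound=1 product=0
t=1: arr=0 -> substrate=0 bound=1 product=0
t=2: arr=3 -> substrate=0 bound=3 product=1
t=3: arr=2 -> substrate=2 bound=3 product=1
t=4: arr=0 -> substrate=0 bound=2 product=4
t=5: arr=3 -> substrate=2 bound=3 product=4
t=6: arr=0 -> substrate=0 bound=3 product=6
t=7: arr=3 -> substrate=2 bound=3 product=7
t=8: arr=3 -> substrate=3 bound=3 product=9
t=9: arr=0 -> substrate=2 bound=3 product=10
t=10: arr=3 -> substrate=3 bound=3 product=12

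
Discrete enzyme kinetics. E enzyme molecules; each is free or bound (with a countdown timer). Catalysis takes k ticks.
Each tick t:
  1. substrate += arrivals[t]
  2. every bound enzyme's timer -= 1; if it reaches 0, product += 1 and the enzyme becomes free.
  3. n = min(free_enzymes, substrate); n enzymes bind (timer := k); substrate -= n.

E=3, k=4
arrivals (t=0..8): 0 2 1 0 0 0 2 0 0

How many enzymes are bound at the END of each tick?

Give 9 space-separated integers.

t=0: arr=0 -> substrate=0 bound=0 product=0
t=1: arr=2 -> substrate=0 bound=2 product=0
t=2: arr=1 -> substrate=0 bound=3 product=0
t=3: arr=0 -> substrate=0 bound=3 product=0
t=4: arr=0 -> substrate=0 bound=3 product=0
t=5: arr=0 -> substrate=0 bound=1 product=2
t=6: arr=2 -> substrate=0 bound=2 product=3
t=7: arr=0 -> substrate=0 bound=2 product=3
t=8: arr=0 -> substrate=0 bound=2 product=3

Answer: 0 2 3 3 3 1 2 2 2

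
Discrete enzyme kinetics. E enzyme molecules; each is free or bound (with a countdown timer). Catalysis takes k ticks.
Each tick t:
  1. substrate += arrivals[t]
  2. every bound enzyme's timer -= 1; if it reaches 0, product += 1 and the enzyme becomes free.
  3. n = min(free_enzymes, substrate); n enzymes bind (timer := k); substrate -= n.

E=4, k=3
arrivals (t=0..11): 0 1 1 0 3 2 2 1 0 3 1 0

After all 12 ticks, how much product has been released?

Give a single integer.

Answer: 10

Derivation:
t=0: arr=0 -> substrate=0 bound=0 product=0
t=1: arr=1 -> substrate=0 bound=1 product=0
t=2: arr=1 -> substrate=0 bound=2 product=0
t=3: arr=0 -> substrate=0 bound=2 product=0
t=4: arr=3 -> substrate=0 bound=4 product=1
t=5: arr=2 -> substrate=1 bound=4 product=2
t=6: arr=2 -> substrate=3 bound=4 product=2
t=7: arr=1 -> substrate=1 bound=4 product=5
t=8: arr=0 -> substrate=0 bound=4 product=6
t=9: arr=3 -> substrate=3 bound=4 product=6
t=10: arr=1 -> substrate=1 bound=4 product=9
t=11: arr=0 -> substrate=0 bound=4 product=10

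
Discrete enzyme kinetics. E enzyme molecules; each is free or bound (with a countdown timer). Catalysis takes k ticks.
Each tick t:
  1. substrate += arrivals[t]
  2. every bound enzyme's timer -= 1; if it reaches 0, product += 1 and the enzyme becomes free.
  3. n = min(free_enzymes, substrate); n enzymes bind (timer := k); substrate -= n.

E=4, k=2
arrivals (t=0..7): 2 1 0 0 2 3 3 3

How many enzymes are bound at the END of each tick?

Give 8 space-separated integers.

t=0: arr=2 -> substrate=0 bound=2 product=0
t=1: arr=1 -> substrate=0 bound=3 product=0
t=2: arr=0 -> substrate=0 bound=1 product=2
t=3: arr=0 -> substrate=0 bound=0 product=3
t=4: arr=2 -> substrate=0 bound=2 product=3
t=5: arr=3 -> substrate=1 bound=4 product=3
t=6: arr=3 -> substrate=2 bound=4 product=5
t=7: arr=3 -> substrate=3 bound=4 product=7

Answer: 2 3 1 0 2 4 4 4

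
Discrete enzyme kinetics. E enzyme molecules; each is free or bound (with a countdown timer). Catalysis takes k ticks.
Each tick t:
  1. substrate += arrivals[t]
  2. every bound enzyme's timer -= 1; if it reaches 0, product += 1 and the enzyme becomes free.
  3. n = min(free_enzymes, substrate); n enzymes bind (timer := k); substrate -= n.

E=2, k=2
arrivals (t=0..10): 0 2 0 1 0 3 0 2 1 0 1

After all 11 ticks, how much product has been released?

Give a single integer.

Answer: 7

Derivation:
t=0: arr=0 -> substrate=0 bound=0 product=0
t=1: arr=2 -> substrate=0 bound=2 product=0
t=2: arr=0 -> substrate=0 bound=2 product=0
t=3: arr=1 -> substrate=0 bound=1 product=2
t=4: arr=0 -> substrate=0 bound=1 product=2
t=5: arr=3 -> substrate=1 bound=2 product=3
t=6: arr=0 -> substrate=1 bound=2 product=3
t=7: arr=2 -> substrate=1 bound=2 product=5
t=8: arr=1 -> substrate=2 bound=2 product=5
t=9: arr=0 -> substrate=0 bound=2 product=7
t=10: arr=1 -> substrate=1 bound=2 product=7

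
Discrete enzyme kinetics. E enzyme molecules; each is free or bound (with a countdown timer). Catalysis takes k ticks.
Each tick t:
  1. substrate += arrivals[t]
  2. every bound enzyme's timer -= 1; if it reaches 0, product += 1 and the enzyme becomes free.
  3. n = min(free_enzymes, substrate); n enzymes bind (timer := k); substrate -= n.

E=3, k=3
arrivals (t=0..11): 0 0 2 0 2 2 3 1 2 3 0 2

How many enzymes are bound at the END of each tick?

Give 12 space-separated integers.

Answer: 0 0 2 2 3 3 3 3 3 3 3 3

Derivation:
t=0: arr=0 -> substrate=0 bound=0 product=0
t=1: arr=0 -> substrate=0 bound=0 product=0
t=2: arr=2 -> substrate=0 bound=2 product=0
t=3: arr=0 -> substrate=0 bound=2 product=0
t=4: arr=2 -> substrate=1 bound=3 product=0
t=5: arr=2 -> substrate=1 bound=3 product=2
t=6: arr=3 -> substrate=4 bound=3 product=2
t=7: arr=1 -> substrate=4 bound=3 product=3
t=8: arr=2 -> substrate=4 bound=3 product=5
t=9: arr=3 -> substrate=7 bound=3 product=5
t=10: arr=0 -> substrate=6 bound=3 product=6
t=11: arr=2 -> substrate=6 bound=3 product=8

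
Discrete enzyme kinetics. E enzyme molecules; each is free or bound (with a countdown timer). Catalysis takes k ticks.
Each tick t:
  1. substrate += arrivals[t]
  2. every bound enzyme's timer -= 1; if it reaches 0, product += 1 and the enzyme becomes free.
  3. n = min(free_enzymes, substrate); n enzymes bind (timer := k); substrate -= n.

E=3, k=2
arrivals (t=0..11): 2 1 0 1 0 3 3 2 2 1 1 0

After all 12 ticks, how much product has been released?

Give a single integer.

Answer: 13

Derivation:
t=0: arr=2 -> substrate=0 bound=2 product=0
t=1: arr=1 -> substrate=0 bound=3 product=0
t=2: arr=0 -> substrate=0 bound=1 product=2
t=3: arr=1 -> substrate=0 bound=1 product=3
t=4: arr=0 -> substrate=0 bound=1 product=3
t=5: arr=3 -> substrate=0 bound=3 product=4
t=6: arr=3 -> substrate=3 bound=3 product=4
t=7: arr=2 -> substrate=2 bound=3 product=7
t=8: arr=2 -> substrate=4 bound=3 product=7
t=9: arr=1 -> substrate=2 bound=3 product=10
t=10: arr=1 -> substrate=3 bound=3 product=10
t=11: arr=0 -> substrate=0 bound=3 product=13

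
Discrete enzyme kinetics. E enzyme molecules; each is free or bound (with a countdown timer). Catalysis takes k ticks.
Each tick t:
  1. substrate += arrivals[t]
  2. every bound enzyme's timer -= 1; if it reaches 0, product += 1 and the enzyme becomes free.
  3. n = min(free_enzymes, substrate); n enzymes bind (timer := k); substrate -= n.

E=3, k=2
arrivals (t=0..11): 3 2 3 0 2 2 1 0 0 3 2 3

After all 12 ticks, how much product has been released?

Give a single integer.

Answer: 15

Derivation:
t=0: arr=3 -> substrate=0 bound=3 product=0
t=1: arr=2 -> substrate=2 bound=3 product=0
t=2: arr=3 -> substrate=2 bound=3 product=3
t=3: arr=0 -> substrate=2 bound=3 product=3
t=4: arr=2 -> substrate=1 bound=3 product=6
t=5: arr=2 -> substrate=3 bound=3 product=6
t=6: arr=1 -> substrate=1 bound=3 product=9
t=7: arr=0 -> substrate=1 bound=3 product=9
t=8: arr=0 -> substrate=0 bound=1 product=12
t=9: arr=3 -> substrate=1 bound=3 product=12
t=10: arr=2 -> substrate=2 bound=3 product=13
t=11: arr=3 -> substrate=3 bound=3 product=15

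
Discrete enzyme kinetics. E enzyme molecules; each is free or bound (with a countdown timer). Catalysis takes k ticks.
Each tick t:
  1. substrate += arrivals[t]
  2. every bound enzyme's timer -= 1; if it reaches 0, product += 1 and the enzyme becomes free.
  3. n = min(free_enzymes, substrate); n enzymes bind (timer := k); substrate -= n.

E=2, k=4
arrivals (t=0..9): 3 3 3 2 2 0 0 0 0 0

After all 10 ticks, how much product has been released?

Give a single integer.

Answer: 4

Derivation:
t=0: arr=3 -> substrate=1 bound=2 product=0
t=1: arr=3 -> substrate=4 bound=2 product=0
t=2: arr=3 -> substrate=7 bound=2 product=0
t=3: arr=2 -> substrate=9 bound=2 product=0
t=4: arr=2 -> substrate=9 bound=2 product=2
t=5: arr=0 -> substrate=9 bound=2 product=2
t=6: arr=0 -> substrate=9 bound=2 product=2
t=7: arr=0 -> substrate=9 bound=2 product=2
t=8: arr=0 -> substrate=7 bound=2 product=4
t=9: arr=0 -> substrate=7 bound=2 product=4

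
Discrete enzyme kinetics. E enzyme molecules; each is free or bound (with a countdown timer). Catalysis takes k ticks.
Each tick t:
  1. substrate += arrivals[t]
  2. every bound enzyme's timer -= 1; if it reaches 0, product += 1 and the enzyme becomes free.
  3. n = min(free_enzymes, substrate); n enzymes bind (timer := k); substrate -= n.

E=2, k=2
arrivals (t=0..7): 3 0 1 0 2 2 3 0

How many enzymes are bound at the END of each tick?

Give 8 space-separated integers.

t=0: arr=3 -> substrate=1 bound=2 product=0
t=1: arr=0 -> substrate=1 bound=2 product=0
t=2: arr=1 -> substrate=0 bound=2 product=2
t=3: arr=0 -> substrate=0 bound=2 product=2
t=4: arr=2 -> substrate=0 bound=2 product=4
t=5: arr=2 -> substrate=2 bound=2 product=4
t=6: arr=3 -> substrate=3 bound=2 product=6
t=7: arr=0 -> substrate=3 bound=2 product=6

Answer: 2 2 2 2 2 2 2 2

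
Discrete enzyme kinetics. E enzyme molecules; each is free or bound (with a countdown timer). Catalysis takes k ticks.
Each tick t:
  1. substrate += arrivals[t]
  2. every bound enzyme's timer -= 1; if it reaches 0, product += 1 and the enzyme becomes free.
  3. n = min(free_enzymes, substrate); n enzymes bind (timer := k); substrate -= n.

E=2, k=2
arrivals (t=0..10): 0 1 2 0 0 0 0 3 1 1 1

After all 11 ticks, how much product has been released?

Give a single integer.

Answer: 5

Derivation:
t=0: arr=0 -> substrate=0 bound=0 product=0
t=1: arr=1 -> substrate=0 bound=1 product=0
t=2: arr=2 -> substrate=1 bound=2 product=0
t=3: arr=0 -> substrate=0 bound=2 product=1
t=4: arr=0 -> substrate=0 bound=1 product=2
t=5: arr=0 -> substrate=0 bound=0 product=3
t=6: arr=0 -> substrate=0 bound=0 product=3
t=7: arr=3 -> substrate=1 bound=2 product=3
t=8: arr=1 -> substrate=2 bound=2 product=3
t=9: arr=1 -> substrate=1 bound=2 product=5
t=10: arr=1 -> substrate=2 bound=2 product=5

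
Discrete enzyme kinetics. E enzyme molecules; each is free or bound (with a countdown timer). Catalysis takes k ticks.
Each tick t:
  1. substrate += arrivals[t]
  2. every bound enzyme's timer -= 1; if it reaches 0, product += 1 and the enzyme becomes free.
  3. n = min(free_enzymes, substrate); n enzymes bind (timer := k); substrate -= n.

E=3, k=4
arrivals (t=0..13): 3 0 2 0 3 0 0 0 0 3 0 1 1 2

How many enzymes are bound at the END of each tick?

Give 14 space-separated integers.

Answer: 3 3 3 3 3 3 3 3 2 3 3 3 3 3

Derivation:
t=0: arr=3 -> substrate=0 bound=3 product=0
t=1: arr=0 -> substrate=0 bound=3 product=0
t=2: arr=2 -> substrate=2 bound=3 product=0
t=3: arr=0 -> substrate=2 bound=3 product=0
t=4: arr=3 -> substrate=2 bound=3 product=3
t=5: arr=0 -> substrate=2 bound=3 product=3
t=6: arr=0 -> substrate=2 bound=3 product=3
t=7: arr=0 -> substrate=2 bound=3 product=3
t=8: arr=0 -> substrate=0 bound=2 product=6
t=9: arr=3 -> substrate=2 bound=3 product=6
t=10: arr=0 -> substrate=2 bound=3 product=6
t=11: arr=1 -> substrate=3 bound=3 product=6
t=12: arr=1 -> substrate=2 bound=3 product=8
t=13: arr=2 -> substrate=3 bound=3 product=9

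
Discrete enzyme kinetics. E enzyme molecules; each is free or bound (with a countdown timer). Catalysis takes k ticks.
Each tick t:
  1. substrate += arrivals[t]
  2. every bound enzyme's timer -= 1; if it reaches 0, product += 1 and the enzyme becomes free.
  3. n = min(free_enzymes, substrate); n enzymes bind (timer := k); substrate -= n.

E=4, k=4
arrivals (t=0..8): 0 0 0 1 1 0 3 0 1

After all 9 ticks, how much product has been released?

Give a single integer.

Answer: 2

Derivation:
t=0: arr=0 -> substrate=0 bound=0 product=0
t=1: arr=0 -> substrate=0 bound=0 product=0
t=2: arr=0 -> substrate=0 bound=0 product=0
t=3: arr=1 -> substrate=0 bound=1 product=0
t=4: arr=1 -> substrate=0 bound=2 product=0
t=5: arr=0 -> substrate=0 bound=2 product=0
t=6: arr=3 -> substrate=1 bound=4 product=0
t=7: arr=0 -> substrate=0 bound=4 product=1
t=8: arr=1 -> substrate=0 bound=4 product=2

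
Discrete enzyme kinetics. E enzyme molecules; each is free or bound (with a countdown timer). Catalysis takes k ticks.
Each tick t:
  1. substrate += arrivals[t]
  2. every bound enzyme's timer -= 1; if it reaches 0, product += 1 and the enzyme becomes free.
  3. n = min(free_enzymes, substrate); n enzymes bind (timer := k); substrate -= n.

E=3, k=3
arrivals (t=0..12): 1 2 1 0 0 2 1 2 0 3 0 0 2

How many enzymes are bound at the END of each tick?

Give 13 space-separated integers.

Answer: 1 3 3 3 1 3 3 3 3 3 3 3 3

Derivation:
t=0: arr=1 -> substrate=0 bound=1 product=0
t=1: arr=2 -> substrate=0 bound=3 product=0
t=2: arr=1 -> substrate=1 bound=3 product=0
t=3: arr=0 -> substrate=0 bound=3 product=1
t=4: arr=0 -> substrate=0 bound=1 product=3
t=5: arr=2 -> substrate=0 bound=3 product=3
t=6: arr=1 -> substrate=0 bound=3 product=4
t=7: arr=2 -> substrate=2 bound=3 product=4
t=8: arr=0 -> substrate=0 bound=3 product=6
t=9: arr=3 -> substrate=2 bound=3 product=7
t=10: arr=0 -> substrate=2 bound=3 product=7
t=11: arr=0 -> substrate=0 bound=3 product=9
t=12: arr=2 -> substrate=1 bound=3 product=10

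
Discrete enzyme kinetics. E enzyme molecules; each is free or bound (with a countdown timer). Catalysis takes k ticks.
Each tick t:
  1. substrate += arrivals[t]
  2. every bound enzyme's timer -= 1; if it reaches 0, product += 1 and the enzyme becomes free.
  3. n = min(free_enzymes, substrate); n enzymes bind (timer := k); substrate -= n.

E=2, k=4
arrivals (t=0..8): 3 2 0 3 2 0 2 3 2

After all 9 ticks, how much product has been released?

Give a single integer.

Answer: 4

Derivation:
t=0: arr=3 -> substrate=1 bound=2 product=0
t=1: arr=2 -> substrate=3 bound=2 product=0
t=2: arr=0 -> substrate=3 bound=2 product=0
t=3: arr=3 -> substrate=6 bound=2 product=0
t=4: arr=2 -> substrate=6 bound=2 product=2
t=5: arr=0 -> substrate=6 bound=2 product=2
t=6: arr=2 -> substrate=8 bound=2 product=2
t=7: arr=3 -> substrate=11 bound=2 product=2
t=8: arr=2 -> substrate=11 bound=2 product=4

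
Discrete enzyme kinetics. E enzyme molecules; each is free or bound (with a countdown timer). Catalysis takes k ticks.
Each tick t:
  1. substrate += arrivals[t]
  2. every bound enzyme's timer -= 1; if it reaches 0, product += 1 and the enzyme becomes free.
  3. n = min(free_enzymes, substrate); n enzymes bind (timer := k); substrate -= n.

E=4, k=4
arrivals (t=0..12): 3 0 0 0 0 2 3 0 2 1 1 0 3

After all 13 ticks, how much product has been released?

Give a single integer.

Answer: 7

Derivation:
t=0: arr=3 -> substrate=0 bound=3 product=0
t=1: arr=0 -> substrate=0 bound=3 product=0
t=2: arr=0 -> substrate=0 bound=3 product=0
t=3: arr=0 -> substrate=0 bound=3 product=0
t=4: arr=0 -> substrate=0 bound=0 product=3
t=5: arr=2 -> substrate=0 bound=2 product=3
t=6: arr=3 -> substrate=1 bound=4 product=3
t=7: arr=0 -> substrate=1 bound=4 product=3
t=8: arr=2 -> substrate=3 bound=4 product=3
t=9: arr=1 -> substrate=2 bound=4 product=5
t=10: arr=1 -> substrate=1 bound=4 product=7
t=11: arr=0 -> substrate=1 bound=4 product=7
t=12: arr=3 -> substrate=4 bound=4 product=7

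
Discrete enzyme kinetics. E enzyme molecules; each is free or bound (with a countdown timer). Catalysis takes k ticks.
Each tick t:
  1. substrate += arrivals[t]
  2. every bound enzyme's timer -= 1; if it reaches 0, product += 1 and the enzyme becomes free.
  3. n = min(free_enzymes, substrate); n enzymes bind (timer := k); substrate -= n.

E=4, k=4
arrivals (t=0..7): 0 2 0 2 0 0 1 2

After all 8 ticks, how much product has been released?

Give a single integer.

t=0: arr=0 -> substrate=0 bound=0 product=0
t=1: arr=2 -> substrate=0 bound=2 product=0
t=2: arr=0 -> substrate=0 bound=2 product=0
t=3: arr=2 -> substrate=0 bound=4 product=0
t=4: arr=0 -> substrate=0 bound=4 product=0
t=5: arr=0 -> substrate=0 bound=2 product=2
t=6: arr=1 -> substrate=0 bound=3 product=2
t=7: arr=2 -> substrate=0 bound=3 product=4

Answer: 4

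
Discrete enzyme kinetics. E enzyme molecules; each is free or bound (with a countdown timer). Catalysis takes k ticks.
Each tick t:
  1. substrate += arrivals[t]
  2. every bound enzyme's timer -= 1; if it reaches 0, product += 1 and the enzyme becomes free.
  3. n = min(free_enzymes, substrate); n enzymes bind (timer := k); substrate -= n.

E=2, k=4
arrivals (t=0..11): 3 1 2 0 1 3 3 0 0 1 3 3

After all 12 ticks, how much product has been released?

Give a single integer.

t=0: arr=3 -> substrate=1 bound=2 product=0
t=1: arr=1 -> substrate=2 bound=2 product=0
t=2: arr=2 -> substrate=4 bound=2 product=0
t=3: arr=0 -> substrate=4 bound=2 product=0
t=4: arr=1 -> substrate=3 bound=2 product=2
t=5: arr=3 -> substrate=6 bound=2 product=2
t=6: arr=3 -> substrate=9 bound=2 product=2
t=7: arr=0 -> substrate=9 bound=2 product=2
t=8: arr=0 -> substrate=7 bound=2 product=4
t=9: arr=1 -> substrate=8 bound=2 product=4
t=10: arr=3 -> substrate=11 bound=2 product=4
t=11: arr=3 -> substrate=14 bound=2 product=4

Answer: 4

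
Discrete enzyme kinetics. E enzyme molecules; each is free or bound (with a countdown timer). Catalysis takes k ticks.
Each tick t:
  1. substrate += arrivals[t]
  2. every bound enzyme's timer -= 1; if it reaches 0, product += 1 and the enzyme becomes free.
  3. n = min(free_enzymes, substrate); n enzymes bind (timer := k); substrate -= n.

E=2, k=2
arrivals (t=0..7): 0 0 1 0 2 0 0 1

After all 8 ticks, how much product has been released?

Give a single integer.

Answer: 3

Derivation:
t=0: arr=0 -> substrate=0 bound=0 product=0
t=1: arr=0 -> substrate=0 bound=0 product=0
t=2: arr=1 -> substrate=0 bound=1 product=0
t=3: arr=0 -> substrate=0 bound=1 product=0
t=4: arr=2 -> substrate=0 bound=2 product=1
t=5: arr=0 -> substrate=0 bound=2 product=1
t=6: arr=0 -> substrate=0 bound=0 product=3
t=7: arr=1 -> substrate=0 bound=1 product=3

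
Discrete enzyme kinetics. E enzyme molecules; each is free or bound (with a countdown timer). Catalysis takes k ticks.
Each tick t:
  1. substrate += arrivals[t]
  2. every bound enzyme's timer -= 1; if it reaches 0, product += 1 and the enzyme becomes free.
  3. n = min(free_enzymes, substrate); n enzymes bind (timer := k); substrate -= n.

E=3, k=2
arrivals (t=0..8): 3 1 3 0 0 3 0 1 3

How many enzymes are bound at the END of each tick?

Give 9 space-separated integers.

Answer: 3 3 3 3 1 3 3 2 3

Derivation:
t=0: arr=3 -> substrate=0 bound=3 product=0
t=1: arr=1 -> substrate=1 bound=3 product=0
t=2: arr=3 -> substrate=1 bound=3 product=3
t=3: arr=0 -> substrate=1 bound=3 product=3
t=4: arr=0 -> substrate=0 bound=1 product=6
t=5: arr=3 -> substrate=1 bound=3 product=6
t=6: arr=0 -> substrate=0 bound=3 product=7
t=7: arr=1 -> substrate=0 bound=2 product=9
t=8: arr=3 -> substrate=1 bound=3 product=10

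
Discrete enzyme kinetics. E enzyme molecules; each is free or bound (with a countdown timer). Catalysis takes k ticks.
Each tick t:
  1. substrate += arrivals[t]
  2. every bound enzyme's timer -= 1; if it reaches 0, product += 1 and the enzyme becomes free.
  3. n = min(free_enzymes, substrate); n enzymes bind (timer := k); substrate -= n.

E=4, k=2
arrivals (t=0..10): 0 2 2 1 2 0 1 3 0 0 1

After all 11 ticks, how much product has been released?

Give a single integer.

t=0: arr=0 -> substrate=0 bound=0 product=0
t=1: arr=2 -> substrate=0 bound=2 product=0
t=2: arr=2 -> substrate=0 bound=4 product=0
t=3: arr=1 -> substrate=0 bound=3 product=2
t=4: arr=2 -> substrate=0 bound=3 product=4
t=5: arr=0 -> substrate=0 bound=2 product=5
t=6: arr=1 -> substrate=0 bound=1 product=7
t=7: arr=3 -> substrate=0 bound=4 product=7
t=8: arr=0 -> substrate=0 bound=3 product=8
t=9: arr=0 -> substrate=0 bound=0 product=11
t=10: arr=1 -> substrate=0 bound=1 product=11

Answer: 11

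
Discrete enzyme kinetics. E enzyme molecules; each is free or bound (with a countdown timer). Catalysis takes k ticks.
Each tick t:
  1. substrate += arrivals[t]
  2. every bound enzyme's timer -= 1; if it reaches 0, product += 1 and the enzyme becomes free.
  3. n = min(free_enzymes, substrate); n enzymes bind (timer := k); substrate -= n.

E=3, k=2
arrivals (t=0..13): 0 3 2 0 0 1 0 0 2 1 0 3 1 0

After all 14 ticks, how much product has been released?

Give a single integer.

t=0: arr=0 -> substrate=0 bound=0 product=0
t=1: arr=3 -> substrate=0 bound=3 product=0
t=2: arr=2 -> substrate=2 bound=3 product=0
t=3: arr=0 -> substrate=0 bound=2 product=3
t=4: arr=0 -> substrate=0 bound=2 product=3
t=5: arr=1 -> substrate=0 bound=1 product=5
t=6: arr=0 -> substrate=0 bound=1 product=5
t=7: arr=0 -> substrate=0 bound=0 product=6
t=8: arr=2 -> substrate=0 bound=2 product=6
t=9: arr=1 -> substrate=0 bound=3 product=6
t=10: arr=0 -> substrate=0 bound=1 product=8
t=11: arr=3 -> substrate=0 bound=3 product=9
t=12: arr=1 -> substrate=1 bound=3 product=9
t=13: arr=0 -> substrate=0 bound=1 product=12

Answer: 12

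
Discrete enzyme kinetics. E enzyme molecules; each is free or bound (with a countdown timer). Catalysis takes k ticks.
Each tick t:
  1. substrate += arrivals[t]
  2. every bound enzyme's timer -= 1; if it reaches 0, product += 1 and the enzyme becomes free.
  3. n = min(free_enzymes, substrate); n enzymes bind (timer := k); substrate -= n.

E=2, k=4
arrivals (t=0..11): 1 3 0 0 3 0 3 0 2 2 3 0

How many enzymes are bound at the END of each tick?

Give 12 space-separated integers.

Answer: 1 2 2 2 2 2 2 2 2 2 2 2

Derivation:
t=0: arr=1 -> substrate=0 bound=1 product=0
t=1: arr=3 -> substrate=2 bound=2 product=0
t=2: arr=0 -> substrate=2 bound=2 product=0
t=3: arr=0 -> substrate=2 bound=2 product=0
t=4: arr=3 -> substrate=4 bound=2 product=1
t=5: arr=0 -> substrate=3 bound=2 product=2
t=6: arr=3 -> substrate=6 bound=2 product=2
t=7: arr=0 -> substrate=6 bound=2 product=2
t=8: arr=2 -> substrate=7 bound=2 product=3
t=9: arr=2 -> substrate=8 bound=2 product=4
t=10: arr=3 -> substrate=11 bound=2 product=4
t=11: arr=0 -> substrate=11 bound=2 product=4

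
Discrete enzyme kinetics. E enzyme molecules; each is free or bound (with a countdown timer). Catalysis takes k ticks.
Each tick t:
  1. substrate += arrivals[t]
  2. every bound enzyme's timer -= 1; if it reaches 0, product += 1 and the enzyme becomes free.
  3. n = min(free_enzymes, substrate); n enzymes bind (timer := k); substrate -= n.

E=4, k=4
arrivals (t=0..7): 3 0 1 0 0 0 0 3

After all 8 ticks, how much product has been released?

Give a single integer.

Answer: 4

Derivation:
t=0: arr=3 -> substrate=0 bound=3 product=0
t=1: arr=0 -> substrate=0 bound=3 product=0
t=2: arr=1 -> substrate=0 bound=4 product=0
t=3: arr=0 -> substrate=0 bound=4 product=0
t=4: arr=0 -> substrate=0 bound=1 product=3
t=5: arr=0 -> substrate=0 bound=1 product=3
t=6: arr=0 -> substrate=0 bound=0 product=4
t=7: arr=3 -> substrate=0 bound=3 product=4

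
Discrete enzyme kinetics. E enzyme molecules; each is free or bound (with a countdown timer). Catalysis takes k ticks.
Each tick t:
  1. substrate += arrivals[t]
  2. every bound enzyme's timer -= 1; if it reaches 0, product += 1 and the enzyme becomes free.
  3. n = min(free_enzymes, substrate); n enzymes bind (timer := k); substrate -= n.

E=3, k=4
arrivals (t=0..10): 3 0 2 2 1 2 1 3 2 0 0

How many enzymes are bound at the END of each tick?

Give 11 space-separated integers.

t=0: arr=3 -> substrate=0 bound=3 product=0
t=1: arr=0 -> substrate=0 bound=3 product=0
t=2: arr=2 -> substrate=2 bound=3 product=0
t=3: arr=2 -> substrate=4 bound=3 product=0
t=4: arr=1 -> substrate=2 bound=3 product=3
t=5: arr=2 -> substrate=4 bound=3 product=3
t=6: arr=1 -> substrate=5 bound=3 product=3
t=7: arr=3 -> substrate=8 bound=3 product=3
t=8: arr=2 -> substrate=7 bound=3 product=6
t=9: arr=0 -> substrate=7 bound=3 product=6
t=10: arr=0 -> substrate=7 bound=3 product=6

Answer: 3 3 3 3 3 3 3 3 3 3 3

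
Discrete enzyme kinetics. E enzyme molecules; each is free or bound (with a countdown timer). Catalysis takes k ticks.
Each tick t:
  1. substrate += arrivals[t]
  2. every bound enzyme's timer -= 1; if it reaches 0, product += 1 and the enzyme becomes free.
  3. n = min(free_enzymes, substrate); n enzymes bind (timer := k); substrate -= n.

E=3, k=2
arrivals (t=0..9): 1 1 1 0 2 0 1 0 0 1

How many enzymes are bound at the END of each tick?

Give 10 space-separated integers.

t=0: arr=1 -> substrate=0 bound=1 product=0
t=1: arr=1 -> substrate=0 bound=2 product=0
t=2: arr=1 -> substrate=0 bound=2 product=1
t=3: arr=0 -> substrate=0 bound=1 product=2
t=4: arr=2 -> substrate=0 bound=2 product=3
t=5: arr=0 -> substrate=0 bound=2 product=3
t=6: arr=1 -> substrate=0 bound=1 product=5
t=7: arr=0 -> substrate=0 bound=1 product=5
t=8: arr=0 -> substrate=0 bound=0 product=6
t=9: arr=1 -> substrate=0 bound=1 product=6

Answer: 1 2 2 1 2 2 1 1 0 1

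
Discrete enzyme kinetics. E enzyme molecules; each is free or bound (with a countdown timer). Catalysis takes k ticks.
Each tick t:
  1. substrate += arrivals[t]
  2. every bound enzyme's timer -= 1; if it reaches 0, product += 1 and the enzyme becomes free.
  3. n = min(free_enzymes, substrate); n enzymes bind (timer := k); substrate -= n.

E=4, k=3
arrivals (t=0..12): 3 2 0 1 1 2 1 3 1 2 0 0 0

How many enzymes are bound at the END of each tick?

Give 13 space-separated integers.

Answer: 3 4 4 3 3 4 4 4 4 4 4 4 2

Derivation:
t=0: arr=3 -> substrate=0 bound=3 product=0
t=1: arr=2 -> substrate=1 bound=4 product=0
t=2: arr=0 -> substrate=1 bound=4 product=0
t=3: arr=1 -> substrate=0 bound=3 product=3
t=4: arr=1 -> substrate=0 bound=3 product=4
t=5: arr=2 -> substrate=1 bound=4 product=4
t=6: arr=1 -> substrate=0 bound=4 product=6
t=7: arr=3 -> substrate=2 bound=4 product=7
t=8: arr=1 -> substrate=2 bound=4 product=8
t=9: arr=2 -> substrate=2 bound=4 product=10
t=10: arr=0 -> substrate=1 bound=4 product=11
t=11: arr=0 -> substrate=0 bound=4 product=12
t=12: arr=0 -> substrate=0 bound=2 product=14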